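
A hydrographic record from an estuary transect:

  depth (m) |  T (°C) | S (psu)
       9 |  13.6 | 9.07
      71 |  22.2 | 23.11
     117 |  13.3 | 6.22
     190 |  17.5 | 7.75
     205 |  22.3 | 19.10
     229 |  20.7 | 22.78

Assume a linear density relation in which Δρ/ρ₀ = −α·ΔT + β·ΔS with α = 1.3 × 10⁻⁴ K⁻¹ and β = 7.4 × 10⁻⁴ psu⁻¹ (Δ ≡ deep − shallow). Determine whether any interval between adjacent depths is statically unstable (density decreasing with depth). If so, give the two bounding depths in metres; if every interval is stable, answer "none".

Evaluate Δρ/ρ₀ = −αΔT + βΔS across each adjacent pair:
  9–71 m: −αΔT+βΔS = −(1.3 × 10⁻⁴)(+8.6)+(7.4 × 10⁻⁴)(+14.04) = 9.3 × 10⁻³ → stable
  71–117 m: −αΔT+βΔS = −(1.3 × 10⁻⁴)(-8.9)+(7.4 × 10⁻⁴)(-16.89) = -0.011 → UNSTABLE
  117–190 m: −αΔT+βΔS = −(1.3 × 10⁻⁴)(+4.2)+(7.4 × 10⁻⁴)(+1.53) = 5.9 × 10⁻⁴ → stable
  190–205 m: −αΔT+βΔS = −(1.3 × 10⁻⁴)(+4.8)+(7.4 × 10⁻⁴)(+11.35) = 7.8 × 10⁻³ → stable
  205–229 m: −αΔT+βΔS = −(1.3 × 10⁻⁴)(-1.6)+(7.4 × 10⁻⁴)(+3.68) = 2.9 × 10⁻³ → stable
The 71–117 m interval has Δρ < 0: lighter water underlies denser water.

71–117 m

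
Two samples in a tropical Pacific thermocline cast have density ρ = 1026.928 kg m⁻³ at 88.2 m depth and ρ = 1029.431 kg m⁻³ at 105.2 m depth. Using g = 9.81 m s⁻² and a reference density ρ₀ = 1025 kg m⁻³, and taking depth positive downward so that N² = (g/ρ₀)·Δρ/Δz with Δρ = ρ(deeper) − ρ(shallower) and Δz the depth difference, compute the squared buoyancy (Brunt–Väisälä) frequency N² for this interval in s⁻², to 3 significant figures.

Δρ = 1029.431 − 1026.928 = 2.503 kg m⁻³ over Δz = 105.2 − 88.2 = 17 m.
N² = (9.81/1025) × (2.503/17) = 1.4091 × 10⁻³ s⁻² ≈ 1.41 × 10⁻³ s⁻².
A positive N² confirms static stability across the interval.

1.41 × 10⁻³ s⁻²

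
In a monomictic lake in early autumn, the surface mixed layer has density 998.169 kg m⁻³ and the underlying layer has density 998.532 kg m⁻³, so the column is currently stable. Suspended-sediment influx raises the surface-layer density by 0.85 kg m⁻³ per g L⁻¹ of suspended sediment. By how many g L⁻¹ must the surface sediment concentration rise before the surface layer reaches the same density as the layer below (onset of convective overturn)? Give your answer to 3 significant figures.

Density deficit of the surface layer: 998.532 − 998.169 = 0.363 kg m⁻³.
Required change = 0.363 / 0.85 = 0.427 g L⁻¹.

0.427 g L⁻¹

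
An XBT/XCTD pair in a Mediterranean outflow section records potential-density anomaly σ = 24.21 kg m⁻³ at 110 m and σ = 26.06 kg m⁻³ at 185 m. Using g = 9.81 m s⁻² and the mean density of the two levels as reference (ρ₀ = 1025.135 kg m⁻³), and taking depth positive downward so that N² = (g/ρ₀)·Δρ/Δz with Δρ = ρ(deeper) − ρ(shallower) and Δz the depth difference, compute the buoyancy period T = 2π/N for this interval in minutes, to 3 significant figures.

6.82 min

Δρ = 1026.06 − 1024.21 = 1.85 kg m⁻³ over Δz = 185 − 110 = 75 m.
N² = (9.81/1025.135) × (1.85/75) = 2.3605 × 10⁻⁴ s⁻².
N = √(2.3605 × 10⁻⁴) = 0.015364 rad s⁻¹, so T = 2π/N = 408.96 s = 6.8160 min ≈ 6.82 min.
N² > 0, so the interval is statically stable.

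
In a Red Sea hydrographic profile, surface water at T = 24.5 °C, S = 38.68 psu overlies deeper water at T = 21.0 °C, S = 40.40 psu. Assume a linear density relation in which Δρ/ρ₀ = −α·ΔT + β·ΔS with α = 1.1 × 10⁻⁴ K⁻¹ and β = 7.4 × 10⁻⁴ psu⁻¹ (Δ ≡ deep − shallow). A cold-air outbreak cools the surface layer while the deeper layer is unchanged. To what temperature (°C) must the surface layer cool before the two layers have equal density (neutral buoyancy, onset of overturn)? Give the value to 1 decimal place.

9.4 °C

Neutral buoyancy requires Δρ = 0, i.e. −α(T_deep − T_surf′) + β(S_deep − S_surf) = 0.
T_surf′ = T_deep − (β/α)·ΔS = 21.0 − (7.4 × 10⁻⁴/1.1 × 10⁻⁴)·(+1.72) = 9.429 °C.
Cooling required: 24.5 − (9.429) = 15.071 °C.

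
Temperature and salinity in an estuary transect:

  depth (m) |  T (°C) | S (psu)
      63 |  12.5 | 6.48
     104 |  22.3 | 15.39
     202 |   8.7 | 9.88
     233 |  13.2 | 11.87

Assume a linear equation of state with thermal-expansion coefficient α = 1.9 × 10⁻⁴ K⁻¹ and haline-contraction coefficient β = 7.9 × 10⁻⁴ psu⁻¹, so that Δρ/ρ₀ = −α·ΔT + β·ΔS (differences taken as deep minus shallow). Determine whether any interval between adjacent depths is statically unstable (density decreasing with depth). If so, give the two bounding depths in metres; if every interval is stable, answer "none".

Evaluate Δρ/ρ₀ = −αΔT + βΔS across each adjacent pair:
  63–104 m: −αΔT+βΔS = −(1.9 × 10⁻⁴)(+9.8)+(7.9 × 10⁻⁴)(+8.91) = 5.2 × 10⁻³ → stable
  104–202 m: −αΔT+βΔS = −(1.9 × 10⁻⁴)(-13.6)+(7.9 × 10⁻⁴)(-5.51) = -1.8 × 10⁻³ → UNSTABLE
  202–233 m: −αΔT+βΔS = −(1.9 × 10⁻⁴)(+4.5)+(7.9 × 10⁻⁴)(+1.99) = 7.2 × 10⁻⁴ → stable
The 104–202 m interval has Δρ < 0: lighter water underlies denser water.

104–202 m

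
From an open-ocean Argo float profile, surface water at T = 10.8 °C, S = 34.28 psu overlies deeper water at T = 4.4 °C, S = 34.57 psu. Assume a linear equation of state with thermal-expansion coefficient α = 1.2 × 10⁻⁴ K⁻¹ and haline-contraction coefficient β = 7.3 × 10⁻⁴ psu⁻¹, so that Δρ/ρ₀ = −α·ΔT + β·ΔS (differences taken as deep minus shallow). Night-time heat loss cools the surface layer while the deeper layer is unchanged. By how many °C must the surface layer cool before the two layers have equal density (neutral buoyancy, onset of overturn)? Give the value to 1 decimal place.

8.2 °C

Neutral buoyancy requires Δρ = 0, i.e. −α(T_deep − T_surf′) + β(S_deep − S_surf) = 0.
T_surf′ = T_deep − (β/α)·ΔS = 4.4 − (7.3 × 10⁻⁴/1.2 × 10⁻⁴)·(+0.29) = 2.636 °C.
Cooling required: 10.8 − (2.636) = 8.164 °C.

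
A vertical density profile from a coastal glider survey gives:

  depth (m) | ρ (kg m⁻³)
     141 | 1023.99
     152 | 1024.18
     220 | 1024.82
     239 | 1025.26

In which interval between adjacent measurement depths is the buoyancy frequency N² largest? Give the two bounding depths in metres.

Compute the density gradient over each adjacent pair:
  141–152 m: Δρ/Δz = 0.19/11 = 0.017 kg m⁻⁴
  152–220 m: Δρ/Δz = 0.64/68 = 9.4 × 10⁻³ kg m⁻⁴
  220–239 m: Δρ/Δz = 0.44/19 = 0.023 kg m⁻⁴
The largest gradient is in the 220–239 m interval — the pycnocline.

220–239 m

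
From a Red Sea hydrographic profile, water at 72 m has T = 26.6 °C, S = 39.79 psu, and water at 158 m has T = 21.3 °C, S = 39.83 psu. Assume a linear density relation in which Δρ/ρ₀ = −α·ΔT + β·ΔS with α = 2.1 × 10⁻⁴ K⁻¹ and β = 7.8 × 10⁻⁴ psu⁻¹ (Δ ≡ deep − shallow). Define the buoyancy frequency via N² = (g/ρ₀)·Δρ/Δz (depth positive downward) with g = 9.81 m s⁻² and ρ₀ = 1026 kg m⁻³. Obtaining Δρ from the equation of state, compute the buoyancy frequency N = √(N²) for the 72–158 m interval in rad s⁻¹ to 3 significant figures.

0.0114 rad s⁻¹

ΔT = -5.3 K, ΔS = +0.04 psu (deep − shallow).
Δρ/ρ₀ = −αΔT + βΔS = 1.113 × 10⁻³ + 3.12 × 10⁻⁵ = 1.1442 × 10⁻³, so Δρ ≈ 1.174 kg m⁻³.
N² = (g/ρ₀)·Δρ/Δz = g·(Δρ/ρ₀)/Δz = 9.81 × 1.1442 × 10⁻³ / 86 = 1.3052 × 10⁻⁴ s⁻².
N = √(1.3052 × 10⁻⁴) = 0.011425 rad s⁻¹ ≈ 0.0114 rad s⁻¹.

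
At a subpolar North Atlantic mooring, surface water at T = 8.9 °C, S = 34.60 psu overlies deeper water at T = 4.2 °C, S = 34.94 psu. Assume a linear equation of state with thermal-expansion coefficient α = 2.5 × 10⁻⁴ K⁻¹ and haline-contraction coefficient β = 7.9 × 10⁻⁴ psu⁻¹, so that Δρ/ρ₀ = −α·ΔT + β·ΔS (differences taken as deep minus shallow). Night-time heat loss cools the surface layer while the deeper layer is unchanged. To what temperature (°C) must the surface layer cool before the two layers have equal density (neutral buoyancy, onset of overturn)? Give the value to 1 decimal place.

Neutral buoyancy requires Δρ = 0, i.e. −α(T_deep − T_surf′) + β(S_deep − S_surf) = 0.
T_surf′ = T_deep − (β/α)·ΔS = 4.2 − (7.9 × 10⁻⁴/2.5 × 10⁻⁴)·(+0.34) = 3.126 °C.
Cooling required: 8.9 − (3.126) = 5.774 °C.

3.1 °C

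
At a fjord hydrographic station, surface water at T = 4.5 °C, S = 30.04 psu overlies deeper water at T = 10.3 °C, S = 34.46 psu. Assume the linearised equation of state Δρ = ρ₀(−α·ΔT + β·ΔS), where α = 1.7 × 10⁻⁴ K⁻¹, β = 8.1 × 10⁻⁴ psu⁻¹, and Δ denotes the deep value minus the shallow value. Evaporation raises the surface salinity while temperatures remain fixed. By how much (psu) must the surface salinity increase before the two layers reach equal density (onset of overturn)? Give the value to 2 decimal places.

3.20 psu

Neutral buoyancy requires −α(T_deep − T_surf) + β(S_deep − S_surf′) = 0.
S_surf′ = S_deep − (α/β)·ΔT = 34.46 − (1.7 × 10⁻⁴/8.1 × 10⁻⁴)·(+5.8) = 33.2427 psu.
Increase required: 33.2427 − 30.04 = 3.2027 psu.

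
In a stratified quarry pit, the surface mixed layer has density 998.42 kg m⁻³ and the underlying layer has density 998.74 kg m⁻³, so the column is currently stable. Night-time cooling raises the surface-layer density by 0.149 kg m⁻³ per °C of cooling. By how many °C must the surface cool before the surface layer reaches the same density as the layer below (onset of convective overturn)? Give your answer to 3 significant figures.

2.15 °C

Density deficit of the surface layer: 998.74 − 998.42 = 0.32 kg m⁻³.
Required change = 0.32 / 0.149 = 2.15 °C.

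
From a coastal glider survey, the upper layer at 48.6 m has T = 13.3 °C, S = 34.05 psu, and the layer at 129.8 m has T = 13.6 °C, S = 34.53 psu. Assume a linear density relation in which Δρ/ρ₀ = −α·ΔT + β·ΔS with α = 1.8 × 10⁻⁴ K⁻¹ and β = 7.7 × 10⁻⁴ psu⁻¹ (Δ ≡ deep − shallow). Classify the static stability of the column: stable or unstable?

ΔT = 13.6 − 13.3 = +0.3 K and ΔS = 34.53 − 34.05 = +0.48 psu (deep − shallow).
−αΔT = -5.40 × 10⁻⁵; βΔS = 3.696 × 10⁻⁴; sum Δρ/ρ₀ = 3.156 × 10⁻⁴.
Δρ/ρ₀ > 0, so Δρ > 0: deeper water is denser → statically stable.

stable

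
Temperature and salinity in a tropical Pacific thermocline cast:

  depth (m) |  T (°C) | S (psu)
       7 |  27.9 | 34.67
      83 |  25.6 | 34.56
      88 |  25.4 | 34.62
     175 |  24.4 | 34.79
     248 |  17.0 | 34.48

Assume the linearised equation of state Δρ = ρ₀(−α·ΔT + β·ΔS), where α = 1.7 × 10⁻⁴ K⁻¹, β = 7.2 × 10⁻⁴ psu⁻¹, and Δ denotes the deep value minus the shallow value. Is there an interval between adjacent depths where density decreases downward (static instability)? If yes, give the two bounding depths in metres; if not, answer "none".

Evaluate Δρ/ρ₀ = −αΔT + βΔS across each adjacent pair:
  7–83 m: −αΔT+βΔS = −(1.7 × 10⁻⁴)(-2.3)+(7.2 × 10⁻⁴)(-0.11) = 3.1 × 10⁻⁴ → stable
  83–88 m: −αΔT+βΔS = −(1.7 × 10⁻⁴)(-0.2)+(7.2 × 10⁻⁴)(+0.06) = 7.7 × 10⁻⁵ → stable
  88–175 m: −αΔT+βΔS = −(1.7 × 10⁻⁴)(-1.0)+(7.2 × 10⁻⁴)(+0.17) = 2.9 × 10⁻⁴ → stable
  175–248 m: −αΔT+βΔS = −(1.7 × 10⁻⁴)(-7.4)+(7.2 × 10⁻⁴)(-0.31) = 1.0 × 10⁻³ → stable
Every interval has Δρ > 0: the column is stably stratified throughout.

none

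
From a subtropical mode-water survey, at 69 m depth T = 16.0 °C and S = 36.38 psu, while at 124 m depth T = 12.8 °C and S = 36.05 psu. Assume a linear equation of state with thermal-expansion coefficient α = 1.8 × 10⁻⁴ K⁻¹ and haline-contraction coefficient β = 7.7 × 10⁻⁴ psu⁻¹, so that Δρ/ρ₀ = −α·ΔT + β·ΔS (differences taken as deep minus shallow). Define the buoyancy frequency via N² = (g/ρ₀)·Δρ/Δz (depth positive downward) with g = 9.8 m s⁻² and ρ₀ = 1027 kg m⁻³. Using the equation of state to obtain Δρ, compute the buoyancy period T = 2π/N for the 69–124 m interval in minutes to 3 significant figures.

ΔT = -3.2 K, ΔS = -0.33 psu (deep − shallow).
Δρ/ρ₀ = −αΔT + βΔS = 5.76 × 10⁻⁴ − 2.541 × 10⁻⁴ = 3.219 × 10⁻⁴, so Δρ ≈ 0.3306 kg m⁻³.
N² = (g/ρ₀)·Δρ/Δz = g·(Δρ/ρ₀)/Δz = 9.8 × 3.219 × 10⁻⁴ / 55 = 5.7357 × 10⁻⁵ s⁻².
N = √(5.7357 × 10⁻⁵) = 7.5734 × 10⁻³ rad s⁻¹ → T = 2π/N = 829.64 s = 13.827 min ≈ 13.8 min.

13.8 min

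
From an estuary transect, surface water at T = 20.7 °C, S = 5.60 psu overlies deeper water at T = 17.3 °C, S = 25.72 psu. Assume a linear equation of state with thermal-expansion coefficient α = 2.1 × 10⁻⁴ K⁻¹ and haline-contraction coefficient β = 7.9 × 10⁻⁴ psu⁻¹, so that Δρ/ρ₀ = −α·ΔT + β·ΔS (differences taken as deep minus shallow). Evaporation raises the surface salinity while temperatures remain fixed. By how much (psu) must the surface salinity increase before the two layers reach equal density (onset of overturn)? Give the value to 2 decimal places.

21.02 psu

Neutral buoyancy requires −α(T_deep − T_surf) + β(S_deep − S_surf′) = 0.
S_surf′ = S_deep − (α/β)·ΔT = 25.72 − (2.1 × 10⁻⁴/7.9 × 10⁻⁴)·(-3.4) = 26.6238 psu.
Increase required: 26.6238 − 5.60 = 21.0238 psu.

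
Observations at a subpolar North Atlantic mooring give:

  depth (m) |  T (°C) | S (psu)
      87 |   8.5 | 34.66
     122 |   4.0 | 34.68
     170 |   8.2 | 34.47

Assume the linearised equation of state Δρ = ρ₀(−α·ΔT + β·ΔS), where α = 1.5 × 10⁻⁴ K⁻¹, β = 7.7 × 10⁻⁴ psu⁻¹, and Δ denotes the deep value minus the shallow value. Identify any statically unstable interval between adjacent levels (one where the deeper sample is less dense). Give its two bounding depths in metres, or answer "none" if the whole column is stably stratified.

122–170 m

Evaluate Δρ/ρ₀ = −αΔT + βΔS across each adjacent pair:
  87–122 m: −αΔT+βΔS = −(1.5 × 10⁻⁴)(-4.5)+(7.7 × 10⁻⁴)(+0.02) = 6.9 × 10⁻⁴ → stable
  122–170 m: −αΔT+βΔS = −(1.5 × 10⁻⁴)(+4.2)+(7.7 × 10⁻⁴)(-0.21) = -7.9 × 10⁻⁴ → UNSTABLE
The 122–170 m interval has Δρ < 0: lighter water underlies denser water.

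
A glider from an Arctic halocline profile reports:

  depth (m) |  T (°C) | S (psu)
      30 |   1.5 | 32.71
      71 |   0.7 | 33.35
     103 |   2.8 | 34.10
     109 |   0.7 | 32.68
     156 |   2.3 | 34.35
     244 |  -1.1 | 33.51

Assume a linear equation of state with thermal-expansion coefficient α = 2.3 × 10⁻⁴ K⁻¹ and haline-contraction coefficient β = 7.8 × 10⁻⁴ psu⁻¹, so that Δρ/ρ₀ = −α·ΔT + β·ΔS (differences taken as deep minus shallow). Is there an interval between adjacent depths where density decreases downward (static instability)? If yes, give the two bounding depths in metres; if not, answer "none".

Evaluate Δρ/ρ₀ = −αΔT + βΔS across each adjacent pair:
  30–71 m: −αΔT+βΔS = −(2.3 × 10⁻⁴)(-0.8)+(7.8 × 10⁻⁴)(+0.64) = 6.8 × 10⁻⁴ → stable
  71–103 m: −αΔT+βΔS = −(2.3 × 10⁻⁴)(+2.1)+(7.8 × 10⁻⁴)(+0.75) = 1.0 × 10⁻⁴ → stable
  103–109 m: −αΔT+βΔS = −(2.3 × 10⁻⁴)(-2.1)+(7.8 × 10⁻⁴)(-1.42) = -6.2 × 10⁻⁴ → UNSTABLE
  109–156 m: −αΔT+βΔS = −(2.3 × 10⁻⁴)(+1.6)+(7.8 × 10⁻⁴)(+1.67) = 9.3 × 10⁻⁴ → stable
  156–244 m: −αΔT+βΔS = −(2.3 × 10⁻⁴)(-3.4)+(7.8 × 10⁻⁴)(-0.84) = 1.3 × 10⁻⁴ → stable
The 103–109 m interval has Δρ < 0: lighter water underlies denser water.

103–109 m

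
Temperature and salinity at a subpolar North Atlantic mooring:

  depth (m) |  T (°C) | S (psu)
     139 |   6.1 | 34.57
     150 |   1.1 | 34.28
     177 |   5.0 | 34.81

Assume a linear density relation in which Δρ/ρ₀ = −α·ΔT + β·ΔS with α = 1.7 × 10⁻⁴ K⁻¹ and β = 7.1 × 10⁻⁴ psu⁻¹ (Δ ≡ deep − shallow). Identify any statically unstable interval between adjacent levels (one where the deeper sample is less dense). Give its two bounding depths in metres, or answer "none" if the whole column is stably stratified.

Evaluate Δρ/ρ₀ = −αΔT + βΔS across each adjacent pair:
  139–150 m: −αΔT+βΔS = −(1.7 × 10⁻⁴)(-5.0)+(7.1 × 10⁻⁴)(-0.29) = 6.4 × 10⁻⁴ → stable
  150–177 m: −αΔT+βΔS = −(1.7 × 10⁻⁴)(+3.9)+(7.1 × 10⁻⁴)(+0.53) = -2.9 × 10⁻⁴ → UNSTABLE
The 150–177 m interval has Δρ < 0: lighter water underlies denser water.

150–177 m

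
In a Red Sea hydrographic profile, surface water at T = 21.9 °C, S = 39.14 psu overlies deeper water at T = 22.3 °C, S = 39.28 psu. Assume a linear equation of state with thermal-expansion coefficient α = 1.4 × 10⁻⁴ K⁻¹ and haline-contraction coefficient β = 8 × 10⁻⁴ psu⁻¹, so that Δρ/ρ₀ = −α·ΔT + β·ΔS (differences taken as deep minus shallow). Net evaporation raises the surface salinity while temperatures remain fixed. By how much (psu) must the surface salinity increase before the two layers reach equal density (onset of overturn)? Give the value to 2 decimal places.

Neutral buoyancy requires −α(T_deep − T_surf) + β(S_deep − S_surf′) = 0.
S_surf′ = S_deep − (α/β)·ΔT = 39.28 − (1.4 × 10⁻⁴/8 × 10⁻⁴)·(+0.4) = 39.2100 psu.
Increase required: 39.2100 − 39.14 = 0.0700 psu.

0.07 psu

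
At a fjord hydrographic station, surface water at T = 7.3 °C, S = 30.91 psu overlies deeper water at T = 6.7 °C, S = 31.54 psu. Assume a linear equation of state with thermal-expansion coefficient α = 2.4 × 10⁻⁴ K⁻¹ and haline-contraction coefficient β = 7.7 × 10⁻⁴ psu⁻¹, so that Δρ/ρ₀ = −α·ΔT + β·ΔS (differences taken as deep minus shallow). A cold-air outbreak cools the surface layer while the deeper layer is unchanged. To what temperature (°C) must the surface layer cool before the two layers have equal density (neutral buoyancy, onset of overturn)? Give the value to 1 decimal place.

4.7 °C

Neutral buoyancy requires Δρ = 0, i.e. −α(T_deep − T_surf′) + β(S_deep − S_surf) = 0.
T_surf′ = T_deep − (β/α)·ΔS = 6.7 − (7.7 × 10⁻⁴/2.4 × 10⁻⁴)·(+0.63) = 4.679 °C.
Cooling required: 7.3 − (4.679) = 2.621 °C.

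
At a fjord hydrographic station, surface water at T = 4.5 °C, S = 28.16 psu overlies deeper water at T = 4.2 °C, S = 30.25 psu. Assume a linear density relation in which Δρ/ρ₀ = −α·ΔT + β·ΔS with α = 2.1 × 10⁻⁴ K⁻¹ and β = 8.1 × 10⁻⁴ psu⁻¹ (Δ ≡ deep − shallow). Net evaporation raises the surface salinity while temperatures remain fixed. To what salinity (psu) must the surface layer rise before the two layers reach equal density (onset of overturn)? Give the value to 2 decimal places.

Neutral buoyancy requires −α(T_deep − T_surf) + β(S_deep − S_surf′) = 0.
S_surf′ = S_deep − (α/β)·ΔT = 30.25 − (2.1 × 10⁻⁴/8.1 × 10⁻⁴)·(-0.3) = 30.3278 psu.
Increase required: 30.3278 − 28.16 = 2.1678 psu.

30.33 psu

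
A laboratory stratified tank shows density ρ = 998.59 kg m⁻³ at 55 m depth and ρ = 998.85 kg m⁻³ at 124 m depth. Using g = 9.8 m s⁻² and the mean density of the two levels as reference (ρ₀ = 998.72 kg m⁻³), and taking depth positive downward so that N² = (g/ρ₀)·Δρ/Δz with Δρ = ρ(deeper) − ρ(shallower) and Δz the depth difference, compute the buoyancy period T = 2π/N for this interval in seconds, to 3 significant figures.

1.03 × 10³ s

Δρ = 998.85 − 998.59 = 0.26 kg m⁻³ over Δz = 124 − 55 = 69 m.
N² = (9.8/998.72) × (0.26/69) = 3.6975 × 10⁻⁵ s⁻².
N = √(3.6975 × 10⁻⁵) = 6.0807 × 10⁻³ rad s⁻¹, so T = 2π/N = 1.0333 × 10³ s ≈ 1.03 × 10³ s.
A positive N² confirms static stability across the interval.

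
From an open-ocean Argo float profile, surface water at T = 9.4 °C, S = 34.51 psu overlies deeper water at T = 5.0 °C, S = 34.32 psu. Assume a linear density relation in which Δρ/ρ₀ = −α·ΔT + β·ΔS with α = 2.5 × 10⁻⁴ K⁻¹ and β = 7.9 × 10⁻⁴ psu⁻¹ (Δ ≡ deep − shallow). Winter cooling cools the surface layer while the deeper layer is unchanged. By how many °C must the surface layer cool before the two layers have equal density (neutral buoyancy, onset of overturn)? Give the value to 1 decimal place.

3.8 °C

Neutral buoyancy requires Δρ = 0, i.e. −α(T_deep − T_surf′) + β(S_deep − S_surf) = 0.
T_surf′ = T_deep − (β/α)·ΔS = 5.0 − (7.9 × 10⁻⁴/2.5 × 10⁻⁴)·(-0.19) = 5.600 °C.
Cooling required: 9.4 − (5.600) = 3.800 °C.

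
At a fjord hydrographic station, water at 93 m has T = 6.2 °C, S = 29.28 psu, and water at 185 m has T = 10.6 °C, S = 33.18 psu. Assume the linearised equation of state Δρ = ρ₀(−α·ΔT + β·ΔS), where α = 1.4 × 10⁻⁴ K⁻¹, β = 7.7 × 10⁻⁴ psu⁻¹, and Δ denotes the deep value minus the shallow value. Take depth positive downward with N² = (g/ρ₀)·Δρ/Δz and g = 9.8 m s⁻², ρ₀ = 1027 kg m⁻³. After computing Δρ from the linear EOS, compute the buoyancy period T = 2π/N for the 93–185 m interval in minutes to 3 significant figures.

ΔT = +4.4 K, ΔS = +3.90 psu (deep − shallow).
Δρ/ρ₀ = −αΔT + βΔS = -6.16 × 10⁻⁴ + 3.003 × 10⁻³ = 2.387 × 10⁻³, so Δρ ≈ 2.451 kg m⁻³.
N² = (g/ρ₀)·Δρ/Δz = g·(Δρ/ρ₀)/Δz = 9.8 × 2.387 × 10⁻³ / 92 = 2.5427 × 10⁻⁴ s⁻².
N = √(2.5427 × 10⁻⁴) = 0.015946 rad s⁻¹ → T = 2π/N = 394.03 s = 6.5672 min ≈ 6.57 min.

6.57 min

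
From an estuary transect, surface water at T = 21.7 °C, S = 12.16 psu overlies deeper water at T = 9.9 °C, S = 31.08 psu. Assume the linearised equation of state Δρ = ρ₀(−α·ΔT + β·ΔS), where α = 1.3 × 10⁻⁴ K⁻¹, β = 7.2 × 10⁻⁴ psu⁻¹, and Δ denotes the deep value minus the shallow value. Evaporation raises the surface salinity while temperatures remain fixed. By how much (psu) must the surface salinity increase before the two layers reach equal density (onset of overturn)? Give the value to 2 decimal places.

Neutral buoyancy requires −α(T_deep − T_surf) + β(S_deep − S_surf′) = 0.
S_surf′ = S_deep − (α/β)·ΔT = 31.08 − (1.3 × 10⁻⁴/7.2 × 10⁻⁴)·(-11.8) = 33.2106 psu.
Increase required: 33.2106 − 12.16 = 21.0506 psu.

21.05 psu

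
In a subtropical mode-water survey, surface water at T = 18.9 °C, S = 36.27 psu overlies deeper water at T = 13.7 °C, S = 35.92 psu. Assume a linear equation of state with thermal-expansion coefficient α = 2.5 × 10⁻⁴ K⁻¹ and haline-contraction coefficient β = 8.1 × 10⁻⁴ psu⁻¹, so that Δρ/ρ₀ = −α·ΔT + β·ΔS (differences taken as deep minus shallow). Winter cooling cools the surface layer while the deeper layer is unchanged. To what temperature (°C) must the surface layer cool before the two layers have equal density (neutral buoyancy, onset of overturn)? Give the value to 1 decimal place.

14.8 °C

Neutral buoyancy requires Δρ = 0, i.e. −α(T_deep − T_surf′) + β(S_deep − S_surf) = 0.
T_surf′ = T_deep − (β/α)·ΔS = 13.7 − (8.1 × 10⁻⁴/2.5 × 10⁻⁴)·(-0.35) = 14.834 °C.
Cooling required: 18.9 − (14.834) = 4.066 °C.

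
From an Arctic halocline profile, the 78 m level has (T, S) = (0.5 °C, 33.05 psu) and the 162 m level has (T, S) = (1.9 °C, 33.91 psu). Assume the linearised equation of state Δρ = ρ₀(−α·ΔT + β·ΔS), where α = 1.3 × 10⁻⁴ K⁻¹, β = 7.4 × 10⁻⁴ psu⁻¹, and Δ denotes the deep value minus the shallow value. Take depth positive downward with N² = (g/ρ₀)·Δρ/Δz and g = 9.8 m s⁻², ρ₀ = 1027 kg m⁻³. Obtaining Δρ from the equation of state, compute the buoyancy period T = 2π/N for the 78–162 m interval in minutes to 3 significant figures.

ΔT = +1.4 K, ΔS = +0.86 psu (deep − shallow).
Δρ/ρ₀ = −αΔT + βΔS = -1.82 × 10⁻⁴ + 6.364 × 10⁻⁴ = 4.544 × 10⁻⁴, so Δρ ≈ 0.4667 kg m⁻³.
N² = (g/ρ₀)·Δρ/Δz = g·(Δρ/ρ₀)/Δz = 9.8 × 4.544 × 10⁻⁴ / 84 = 5.3013 × 10⁻⁵ s⁻².
N = √(5.3013 × 10⁻⁵) = 7.2810 × 10⁻³ rad s⁻¹ → T = 2π/N = 862.96 s = 14.383 min ≈ 14.4 min.

14.4 min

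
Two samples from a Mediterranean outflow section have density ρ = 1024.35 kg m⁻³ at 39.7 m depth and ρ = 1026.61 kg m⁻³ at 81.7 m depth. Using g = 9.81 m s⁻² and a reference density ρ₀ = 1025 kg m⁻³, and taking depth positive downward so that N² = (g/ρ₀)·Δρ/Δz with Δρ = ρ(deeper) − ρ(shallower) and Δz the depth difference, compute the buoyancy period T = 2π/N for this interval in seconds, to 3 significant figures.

Δρ = 1026.61 − 1024.35 = 2.26 kg m⁻³ over Δz = 81.7 − 39.7 = 42 m.
N² = (9.81/1025) × (2.26/42) = 5.1500 × 10⁻⁴ s⁻².
N = √(5.1500 × 10⁻⁴) = 0.022694 rad s⁻¹, so T = 2π/N = 276.87 s ≈ 277 s.

277 s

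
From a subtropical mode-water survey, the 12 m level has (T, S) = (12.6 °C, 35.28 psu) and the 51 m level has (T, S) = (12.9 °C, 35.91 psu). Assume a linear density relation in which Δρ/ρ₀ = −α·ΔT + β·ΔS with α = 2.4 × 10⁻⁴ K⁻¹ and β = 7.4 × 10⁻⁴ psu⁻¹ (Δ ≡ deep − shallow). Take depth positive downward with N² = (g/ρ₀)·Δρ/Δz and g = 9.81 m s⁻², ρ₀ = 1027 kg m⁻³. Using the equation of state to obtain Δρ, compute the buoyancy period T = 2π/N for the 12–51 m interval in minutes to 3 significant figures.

10.5 min

ΔT = +0.3 K, ΔS = +0.63 psu (deep − shallow).
Δρ/ρ₀ = −αΔT + βΔS = -7.20 × 10⁻⁵ + 4.662 × 10⁻⁴ = 3.942 × 10⁻⁴, so Δρ ≈ 0.4048 kg m⁻³.
N² = (g/ρ₀)·Δρ/Δz = g·(Δρ/ρ₀)/Δz = 9.81 × 3.942 × 10⁻⁴ / 39 = 9.9156 × 10⁻⁵ s⁻².
N = √(9.9156 × 10⁻⁵) = 9.9577 × 10⁻³ rad s⁻¹ → T = 2π/N = 630.99 s = 10.517 min ≈ 10.5 min.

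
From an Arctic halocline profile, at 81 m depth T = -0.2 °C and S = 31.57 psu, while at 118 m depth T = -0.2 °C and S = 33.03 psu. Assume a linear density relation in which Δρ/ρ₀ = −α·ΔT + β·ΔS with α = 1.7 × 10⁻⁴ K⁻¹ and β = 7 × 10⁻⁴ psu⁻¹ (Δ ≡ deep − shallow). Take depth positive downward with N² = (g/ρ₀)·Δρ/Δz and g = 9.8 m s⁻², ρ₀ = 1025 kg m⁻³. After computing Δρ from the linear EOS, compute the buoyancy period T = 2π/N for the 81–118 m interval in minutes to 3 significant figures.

6.36 min

ΔT = +0.0 K, ΔS = +1.46 psu (deep − shallow).
Δρ/ρ₀ = −αΔT + βΔS = 0 + 1.022 × 10⁻³ = 1.022 × 10⁻³, so Δρ ≈ 1.048 kg m⁻³.
N² = (g/ρ₀)·Δρ/Δz = g·(Δρ/ρ₀)/Δz = 9.8 × 1.022 × 10⁻³ / 37 = 2.7069 × 10⁻⁴ s⁻².
N = √(2.7069 × 10⁻⁴) = 0.016453 rad s⁻¹ → T = 2π/N = 381.89 s = 6.3648 min ≈ 6.36 min.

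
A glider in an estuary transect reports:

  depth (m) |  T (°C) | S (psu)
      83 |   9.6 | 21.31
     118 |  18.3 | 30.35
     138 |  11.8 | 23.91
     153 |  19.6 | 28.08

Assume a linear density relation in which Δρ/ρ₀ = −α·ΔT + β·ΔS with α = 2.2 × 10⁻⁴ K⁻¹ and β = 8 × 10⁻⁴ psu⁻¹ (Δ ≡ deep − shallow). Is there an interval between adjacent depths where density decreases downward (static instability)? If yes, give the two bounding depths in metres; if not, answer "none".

Evaluate Δρ/ρ₀ = −αΔT + βΔS across each adjacent pair:
  83–118 m: −αΔT+βΔS = −(2.2 × 10⁻⁴)(+8.7)+(8 × 10⁻⁴)(+9.04) = 5.3 × 10⁻³ → stable
  118–138 m: −αΔT+βΔS = −(2.2 × 10⁻⁴)(-6.5)+(8 × 10⁻⁴)(-6.44) = -3.7 × 10⁻³ → UNSTABLE
  138–153 m: −αΔT+βΔS = −(2.2 × 10⁻⁴)(+7.8)+(8 × 10⁻⁴)(+4.17) = 1.6 × 10⁻³ → stable
The 118–138 m interval has Δρ < 0: lighter water underlies denser water.

118–138 m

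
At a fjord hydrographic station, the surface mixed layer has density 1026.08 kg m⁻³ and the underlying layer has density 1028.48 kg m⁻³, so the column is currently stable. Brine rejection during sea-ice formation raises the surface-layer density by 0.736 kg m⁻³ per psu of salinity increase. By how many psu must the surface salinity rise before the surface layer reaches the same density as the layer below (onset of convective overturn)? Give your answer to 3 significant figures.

3.26 psu

Density deficit of the surface layer: 1028.48 − 1026.08 = 2.4 kg m⁻³.
Required change = 2.4 / 0.736 = 3.26 psu.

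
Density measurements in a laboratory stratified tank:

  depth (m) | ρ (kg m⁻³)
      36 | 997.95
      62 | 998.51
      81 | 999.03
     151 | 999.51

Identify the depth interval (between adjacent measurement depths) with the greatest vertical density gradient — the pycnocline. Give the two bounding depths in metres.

Compute the density gradient over each adjacent pair:
  36–62 m: Δρ/Δz = 0.56/26 = 0.022 kg m⁻⁴
  62–81 m: Δρ/Δz = 0.52/19 = 0.027 kg m⁻⁴
  81–151 m: Δρ/Δz = 0.48/70 = 6.9 × 10⁻³ kg m⁻⁴
The largest gradient is in the 62–81 m interval — the pycnocline.

62–81 m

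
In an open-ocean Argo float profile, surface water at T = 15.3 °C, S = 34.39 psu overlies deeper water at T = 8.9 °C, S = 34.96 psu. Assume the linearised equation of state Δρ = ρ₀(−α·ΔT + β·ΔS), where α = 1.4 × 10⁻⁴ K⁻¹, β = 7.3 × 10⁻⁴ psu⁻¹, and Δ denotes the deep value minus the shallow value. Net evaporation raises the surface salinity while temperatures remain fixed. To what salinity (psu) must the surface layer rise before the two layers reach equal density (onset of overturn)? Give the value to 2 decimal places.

Neutral buoyancy requires −α(T_deep − T_surf) + β(S_deep − S_surf′) = 0.
S_surf′ = S_deep − (α/β)·ΔT = 34.96 − (1.4 × 10⁻⁴/7.3 × 10⁻⁴)·(-6.4) = 36.1874 psu.
Increase required: 36.1874 − 34.39 = 1.7974 psu.

36.19 psu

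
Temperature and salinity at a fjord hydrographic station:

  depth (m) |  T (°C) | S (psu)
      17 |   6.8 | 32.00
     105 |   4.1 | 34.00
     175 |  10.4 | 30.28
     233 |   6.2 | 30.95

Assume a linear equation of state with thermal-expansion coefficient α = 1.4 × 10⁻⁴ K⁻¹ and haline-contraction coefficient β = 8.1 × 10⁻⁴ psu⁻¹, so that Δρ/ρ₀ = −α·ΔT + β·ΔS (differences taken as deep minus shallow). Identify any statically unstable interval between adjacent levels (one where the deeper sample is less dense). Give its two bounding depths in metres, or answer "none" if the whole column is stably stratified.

Evaluate Δρ/ρ₀ = −αΔT + βΔS across each adjacent pair:
  17–105 m: −αΔT+βΔS = −(1.4 × 10⁻⁴)(-2.7)+(8.1 × 10⁻⁴)(+2.00) = 2.0 × 10⁻³ → stable
  105–175 m: −αΔT+βΔS = −(1.4 × 10⁻⁴)(+6.3)+(8.1 × 10⁻⁴)(-3.72) = -3.9 × 10⁻³ → UNSTABLE
  175–233 m: −αΔT+βΔS = −(1.4 × 10⁻⁴)(-4.2)+(8.1 × 10⁻⁴)(+0.67) = 1.1 × 10⁻³ → stable
The 105–175 m interval has Δρ < 0: lighter water underlies denser water.

105–175 m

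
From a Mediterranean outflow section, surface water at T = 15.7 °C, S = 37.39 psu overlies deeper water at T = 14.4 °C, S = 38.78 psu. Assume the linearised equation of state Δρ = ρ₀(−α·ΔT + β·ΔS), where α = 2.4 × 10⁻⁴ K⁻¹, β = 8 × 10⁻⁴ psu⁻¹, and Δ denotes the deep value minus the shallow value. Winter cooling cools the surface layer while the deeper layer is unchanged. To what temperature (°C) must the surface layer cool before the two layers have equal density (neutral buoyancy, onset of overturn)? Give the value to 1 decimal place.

Neutral buoyancy requires Δρ = 0, i.e. −α(T_deep − T_surf′) + β(S_deep − S_surf) = 0.
T_surf′ = T_deep − (β/α)·ΔS = 14.4 − (8 × 10⁻⁴/2.4 × 10⁻⁴)·(+1.39) = 9.767 °C.
Cooling required: 15.7 − (9.767) = 5.933 °C.

9.8 °C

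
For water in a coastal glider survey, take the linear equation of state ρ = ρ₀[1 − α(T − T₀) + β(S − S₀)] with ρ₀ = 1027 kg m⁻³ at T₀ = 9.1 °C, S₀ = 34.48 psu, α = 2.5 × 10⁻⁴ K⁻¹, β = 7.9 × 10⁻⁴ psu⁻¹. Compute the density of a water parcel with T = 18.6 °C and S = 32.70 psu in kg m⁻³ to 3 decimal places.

1023.117 kg m⁻³

T − T₀ = +9.5 K, S − S₀ = -1.78 psu.
Bracket = 1 − α·(+9.5) + β·(-1.78) = 1 + (-3.7812 × 10⁻³) = 0.9962188.
ρ = 1027 × 0.9962188 = 1023.117 kg m⁻³.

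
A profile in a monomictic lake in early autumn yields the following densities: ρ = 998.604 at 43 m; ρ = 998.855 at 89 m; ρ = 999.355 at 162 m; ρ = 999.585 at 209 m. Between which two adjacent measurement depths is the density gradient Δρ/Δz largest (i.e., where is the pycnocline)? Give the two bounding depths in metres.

89–162 m

Compute the density gradient over each adjacent pair:
  43–89 m: Δρ/Δz = 0.251/46 = 5.5 × 10⁻³ kg m⁻⁴
  89–162 m: Δρ/Δz = 0.500/73 = 6.8 × 10⁻³ kg m⁻⁴
  162–209 m: Δρ/Δz = 0.230/47 = 4.9 × 10⁻³ kg m⁻⁴
The largest gradient is in the 89–162 m interval — the pycnocline.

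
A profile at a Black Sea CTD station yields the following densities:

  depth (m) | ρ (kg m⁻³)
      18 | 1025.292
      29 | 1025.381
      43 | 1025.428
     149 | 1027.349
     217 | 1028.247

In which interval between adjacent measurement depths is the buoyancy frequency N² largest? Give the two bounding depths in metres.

Compute the density gradient over each adjacent pair:
  18–29 m: Δρ/Δz = 0.089/11 = 8.1 × 10⁻³ kg m⁻⁴
  29–43 m: Δρ/Δz = 0.047/14 = 3.4 × 10⁻³ kg m⁻⁴
  43–149 m: Δρ/Δz = 1.921/106 = 0.018 kg m⁻⁴
  149–217 m: Δρ/Δz = 0.898/68 = 0.013 kg m⁻⁴
The largest gradient is in the 43–149 m interval — the pycnocline.

43–149 m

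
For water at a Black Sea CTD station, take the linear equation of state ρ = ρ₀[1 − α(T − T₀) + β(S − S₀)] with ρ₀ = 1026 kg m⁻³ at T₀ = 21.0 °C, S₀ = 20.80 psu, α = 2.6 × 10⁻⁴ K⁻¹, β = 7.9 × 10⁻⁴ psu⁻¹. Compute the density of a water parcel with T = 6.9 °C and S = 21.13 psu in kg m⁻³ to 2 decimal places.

T − T₀ = -14.1 K, S − S₀ = +0.33 psu.
Bracket = 1 − α·(-14.1) + β·(+0.33) = 1 + (3.9267 × 10⁻³) = 1.0039267.
ρ = 1026 × 1.0039267 = 1030.03 kg m⁻³.

1030.03 kg m⁻³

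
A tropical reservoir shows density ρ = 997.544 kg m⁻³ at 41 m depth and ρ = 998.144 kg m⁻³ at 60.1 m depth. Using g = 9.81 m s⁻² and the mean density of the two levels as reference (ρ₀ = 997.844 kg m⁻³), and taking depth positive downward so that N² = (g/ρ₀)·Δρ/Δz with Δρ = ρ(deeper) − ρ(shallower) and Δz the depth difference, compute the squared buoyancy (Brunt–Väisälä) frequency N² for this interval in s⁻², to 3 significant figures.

3.09 × 10⁻⁴ s⁻²

Δρ = 998.144 − 997.544 = 0.600 kg m⁻³ over Δz = 60.1 − 41 = 19.1 m.
N² = (9.81/997.844) × (0.600/19.1) = 3.0883 × 10⁻⁴ s⁻² ≈ 3.09 × 10⁻⁴ s⁻².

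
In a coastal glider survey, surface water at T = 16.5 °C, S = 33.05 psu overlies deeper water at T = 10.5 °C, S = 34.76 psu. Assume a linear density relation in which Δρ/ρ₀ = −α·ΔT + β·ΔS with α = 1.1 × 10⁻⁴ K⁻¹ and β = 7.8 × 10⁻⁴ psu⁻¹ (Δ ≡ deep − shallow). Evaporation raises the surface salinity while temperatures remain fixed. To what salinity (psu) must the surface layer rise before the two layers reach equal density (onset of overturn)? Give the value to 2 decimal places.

Neutral buoyancy requires −α(T_deep − T_surf) + β(S_deep − S_surf′) = 0.
S_surf′ = S_deep − (α/β)·ΔT = 34.76 − (1.1 × 10⁻⁴/7.8 × 10⁻⁴)·(-6.0) = 35.6062 psu.
Increase required: 35.6062 − 33.05 = 2.5562 psu.

35.61 psu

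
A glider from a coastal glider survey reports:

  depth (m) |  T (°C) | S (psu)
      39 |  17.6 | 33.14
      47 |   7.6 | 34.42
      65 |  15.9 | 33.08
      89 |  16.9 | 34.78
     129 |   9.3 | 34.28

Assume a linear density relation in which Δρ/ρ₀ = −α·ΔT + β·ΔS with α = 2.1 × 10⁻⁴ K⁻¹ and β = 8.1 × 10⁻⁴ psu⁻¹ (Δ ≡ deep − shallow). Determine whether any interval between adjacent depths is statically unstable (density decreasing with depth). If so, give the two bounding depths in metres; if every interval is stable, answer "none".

47–65 m

Evaluate Δρ/ρ₀ = −αΔT + βΔS across each adjacent pair:
  39–47 m: −αΔT+βΔS = −(2.1 × 10⁻⁴)(-10.0)+(8.1 × 10⁻⁴)(+1.28) = 3.1 × 10⁻³ → stable
  47–65 m: −αΔT+βΔS = −(2.1 × 10⁻⁴)(+8.3)+(8.1 × 10⁻⁴)(-1.34) = -2.8 × 10⁻³ → UNSTABLE
  65–89 m: −αΔT+βΔS = −(2.1 × 10⁻⁴)(+1.0)+(8.1 × 10⁻⁴)(+1.70) = 1.2 × 10⁻³ → stable
  89–129 m: −αΔT+βΔS = −(2.1 × 10⁻⁴)(-7.6)+(8.1 × 10⁻⁴)(-0.50) = 1.2 × 10⁻³ → stable
The 47–65 m interval has Δρ < 0: lighter water underlies denser water.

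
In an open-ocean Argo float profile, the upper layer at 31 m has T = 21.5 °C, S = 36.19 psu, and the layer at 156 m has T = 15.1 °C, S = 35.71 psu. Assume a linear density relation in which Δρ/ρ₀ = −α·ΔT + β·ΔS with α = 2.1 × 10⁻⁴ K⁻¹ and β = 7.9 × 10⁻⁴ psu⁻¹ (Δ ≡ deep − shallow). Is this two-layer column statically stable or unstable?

ΔT = 15.1 − 21.5 = -6.4 K and ΔS = 35.71 − 36.19 = -0.48 psu (deep − shallow).
−αΔT = 1.344 × 10⁻³; βΔS = -3.792 × 10⁻⁴; sum Δρ/ρ₀ = 9.648 × 10⁻⁴.
Δρ/ρ₀ > 0, so Δρ > 0: deeper water is denser → statically stable.

stable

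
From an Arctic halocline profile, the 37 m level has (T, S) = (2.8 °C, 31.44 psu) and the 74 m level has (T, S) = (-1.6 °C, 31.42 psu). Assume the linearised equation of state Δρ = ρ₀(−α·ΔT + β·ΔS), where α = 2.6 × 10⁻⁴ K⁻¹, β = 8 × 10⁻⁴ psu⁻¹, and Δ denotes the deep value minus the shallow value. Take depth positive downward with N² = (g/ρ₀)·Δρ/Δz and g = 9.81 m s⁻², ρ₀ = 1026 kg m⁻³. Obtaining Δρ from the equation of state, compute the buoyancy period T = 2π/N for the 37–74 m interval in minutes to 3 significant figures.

6.06 min

ΔT = -4.4 K, ΔS = -0.02 psu (deep − shallow).
Δρ/ρ₀ = −αΔT + βΔS = 1.144 × 10⁻³ − 1.60 × 10⁻⁵ = 1.128 × 10⁻³, so Δρ ≈ 1.157 kg m⁻³.
N² = (g/ρ₀)·Δρ/Δz = g·(Δρ/ρ₀)/Δz = 9.81 × 1.128 × 10⁻³ / 37 = 2.9907 × 10⁻⁴ s⁻².
N = √(2.9907 × 10⁻⁴) = 0.017294 rad s⁻¹ → T = 2π/N = 363.32 s = 6.0553 min ≈ 6.06 min.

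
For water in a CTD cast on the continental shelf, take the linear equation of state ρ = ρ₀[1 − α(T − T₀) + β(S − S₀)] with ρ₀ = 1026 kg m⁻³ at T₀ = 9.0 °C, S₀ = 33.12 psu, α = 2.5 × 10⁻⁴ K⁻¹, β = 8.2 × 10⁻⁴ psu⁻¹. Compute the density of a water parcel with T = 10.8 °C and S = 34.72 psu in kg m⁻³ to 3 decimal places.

T − T₀ = +1.8 K, S − S₀ = +1.60 psu.
Bracket = 1 − α·(+1.8) + β·(+1.60) = 1 + (8.62 × 10⁻⁴) = 1.0008620.
ρ = 1026 × 1.0008620 = 1026.884 kg m⁻³.

1026.884 kg m⁻³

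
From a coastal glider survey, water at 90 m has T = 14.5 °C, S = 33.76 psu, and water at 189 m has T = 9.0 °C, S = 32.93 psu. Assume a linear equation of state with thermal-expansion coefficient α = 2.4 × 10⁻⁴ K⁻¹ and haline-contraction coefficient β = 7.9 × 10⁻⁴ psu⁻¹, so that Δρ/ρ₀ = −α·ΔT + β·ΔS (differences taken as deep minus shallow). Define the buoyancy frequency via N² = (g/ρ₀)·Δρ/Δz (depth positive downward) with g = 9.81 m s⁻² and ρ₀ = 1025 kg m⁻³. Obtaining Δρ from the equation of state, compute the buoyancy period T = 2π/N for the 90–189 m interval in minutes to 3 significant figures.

ΔT = -5.5 K, ΔS = -0.83 psu (deep − shallow).
Δρ/ρ₀ = −αΔT + βΔS = 1.32 × 10⁻³ − 6.557 × 10⁻⁴ = 6.643 × 10⁻⁴, so Δρ ≈ 0.6809 kg m⁻³.
N² = (g/ρ₀)·Δρ/Δz = g·(Δρ/ρ₀)/Δz = 9.81 × 6.643 × 10⁻⁴ / 99 = 6.5826 × 10⁻⁵ s⁻².
N = √(6.5826 × 10⁻⁵) = 8.1133 × 10⁻³ rad s⁻¹ → T = 2π/N = 774.43 s = 12.907 min ≈ 12.9 min.

12.9 min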